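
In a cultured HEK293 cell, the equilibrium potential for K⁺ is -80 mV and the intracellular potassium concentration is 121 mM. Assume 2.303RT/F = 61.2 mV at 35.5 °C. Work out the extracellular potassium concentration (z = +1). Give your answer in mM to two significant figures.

6.0 mM

Nernst: E = (61.2/1) · log₁₀([out]/[in]), so log₁₀([out]/[in]) = -80.0 × 1 / 61.2 = -1.3072.
[out]/[in] = 10^(-1.3072) = 0.0493.
[out] = 0.0493 × 121 = 5.965 mM.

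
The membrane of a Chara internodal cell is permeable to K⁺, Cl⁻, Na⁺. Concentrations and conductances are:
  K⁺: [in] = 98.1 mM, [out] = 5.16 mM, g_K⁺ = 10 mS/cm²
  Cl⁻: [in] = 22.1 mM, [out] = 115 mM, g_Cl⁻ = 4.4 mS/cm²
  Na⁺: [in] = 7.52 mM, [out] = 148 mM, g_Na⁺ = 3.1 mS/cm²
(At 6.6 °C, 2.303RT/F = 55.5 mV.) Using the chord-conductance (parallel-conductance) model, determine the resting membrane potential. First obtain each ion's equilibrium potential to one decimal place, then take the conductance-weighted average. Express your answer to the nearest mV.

E_K⁺ = (55.5/1)·log₁₀(5.16/98.1) = -71.0 mV
E_Cl⁻ = (55.5/-1)·log₁₀(115/22.1) = -39.8 mV
E_Na⁺ = (55.5/1)·log₁₀(148/7.52) = 71.8 mV
Vm = (Σ gᵢEᵢ)/(Σ gᵢ) = (10·-71.0 + 4.4·-39.8 + 3.1·71.8) / (10 + 4.4 + 3.1)
= -662.54 / 17.5 = -37.86 mV

-38 mV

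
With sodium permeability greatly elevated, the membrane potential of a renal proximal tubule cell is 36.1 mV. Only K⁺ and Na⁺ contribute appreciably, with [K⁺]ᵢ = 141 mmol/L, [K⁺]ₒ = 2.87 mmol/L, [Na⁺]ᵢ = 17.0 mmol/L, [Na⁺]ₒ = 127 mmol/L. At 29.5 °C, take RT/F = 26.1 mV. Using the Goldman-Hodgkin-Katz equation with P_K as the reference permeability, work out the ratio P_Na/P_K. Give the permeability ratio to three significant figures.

Let α = P_Na/P_K. GHK: Vm = 26.1·ln[(Kₒ + α·Naₒ)/(Kᵢ + α·Naᵢ)].
e^(Vm/26.1) = e^(36.1/26.1) = 3.9874
So 3.9874·(Kᵢ + α·Naᵢ) = Kₒ + α·Naₒ → α = (3.9874·141.0 − 2.87) / (127.0 − 3.9874·17.0)
α = (562.2 − 2.87) / (127.0 − 67.79) = 559.4/59.21 = 9.446

9.45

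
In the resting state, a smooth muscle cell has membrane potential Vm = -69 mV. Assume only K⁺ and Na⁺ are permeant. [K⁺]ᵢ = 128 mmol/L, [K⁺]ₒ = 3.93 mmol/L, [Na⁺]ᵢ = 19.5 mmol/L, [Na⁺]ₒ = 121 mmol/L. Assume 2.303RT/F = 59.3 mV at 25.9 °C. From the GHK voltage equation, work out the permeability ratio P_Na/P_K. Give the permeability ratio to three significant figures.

0.0406

Let α = P_Na/P_K. GHK: Vm = 59.3·log₁₀[(Kₒ + α·Naₒ)/(Kᵢ + α·Naᵢ)].
10^(Vm/59.3) = 10^(-69.0/59.3) = 0.068616
So 0.068616·(Kᵢ + α·Naᵢ) = Kₒ + α·Naₒ → α = (0.068616·128.0 − 3.93) / (121.0 − 0.068616·19.5)
α = (8.783 − 3.93) / (121.0 − 1.338) = 4.853/119.7 = 0.04055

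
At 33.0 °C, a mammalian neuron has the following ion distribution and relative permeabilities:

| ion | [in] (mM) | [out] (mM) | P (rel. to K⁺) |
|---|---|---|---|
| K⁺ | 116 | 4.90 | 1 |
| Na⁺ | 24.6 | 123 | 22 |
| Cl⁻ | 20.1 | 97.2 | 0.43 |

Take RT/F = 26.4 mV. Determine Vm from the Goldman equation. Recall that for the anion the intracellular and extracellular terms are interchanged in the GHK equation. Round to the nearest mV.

Vm = 26.4 · ln[(Σ P·[cation]ₒ + Σ P·[anion]ᵢ) / (Σ P·[cation]ᵢ + Σ P·[anion]ₒ)]
Numerator = 1×4.90 + 22×123 + 0.43×20.1 = 2720
Denominator = 1×116 + 22×24.6 + 0.43×97.2 = 699
Vm = 26.4 · ln(3.8906) = 26.4 × (1.3586) = 35.87 mV

36 mV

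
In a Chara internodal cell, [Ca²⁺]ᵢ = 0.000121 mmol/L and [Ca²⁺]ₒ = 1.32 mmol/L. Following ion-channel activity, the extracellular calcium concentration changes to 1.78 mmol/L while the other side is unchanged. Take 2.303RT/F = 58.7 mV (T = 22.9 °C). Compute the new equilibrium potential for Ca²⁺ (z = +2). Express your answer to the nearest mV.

122 mV

After the shift: [Ca²⁺]_out = 1.78, [Ca²⁺]_in = 0.000121 mmol/L.
E_new = (58.7/2)·log₁₀(1.78/0.000121) = 29.35 · (4.1676) = 122.32 mV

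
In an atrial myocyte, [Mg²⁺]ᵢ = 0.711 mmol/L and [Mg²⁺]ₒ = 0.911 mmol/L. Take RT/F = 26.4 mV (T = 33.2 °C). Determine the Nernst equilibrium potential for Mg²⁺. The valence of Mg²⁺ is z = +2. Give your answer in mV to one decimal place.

3.3 mV

E = (26.4/z) · ln([Mg²⁺]_out/[Mg²⁺]_in) with z = +2.
= (26.4/2) · ln(0.911/0.711) = 13.20 · ln(1.281)
= 13.20 · (0.2479) = 3.27 mV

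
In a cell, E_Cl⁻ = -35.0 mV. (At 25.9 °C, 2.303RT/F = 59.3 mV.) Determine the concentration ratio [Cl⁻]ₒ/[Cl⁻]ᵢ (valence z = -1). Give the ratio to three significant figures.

log₁₀([out]/[in]) = E·z/(59.3) = -35.0 × -1 / 59.3 = 0.5902
[out]/[in] = 10^(0.5902) = 3.892

3.89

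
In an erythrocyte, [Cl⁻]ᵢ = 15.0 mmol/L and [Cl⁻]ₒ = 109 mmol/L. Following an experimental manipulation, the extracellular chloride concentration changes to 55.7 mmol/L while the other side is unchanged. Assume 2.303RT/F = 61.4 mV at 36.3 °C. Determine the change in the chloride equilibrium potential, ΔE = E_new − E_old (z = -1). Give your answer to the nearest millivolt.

18 mV

E_old = (61.4/-1)·log₁₀(109/15.0) = -52.89 mV
E_new = (61.4/-1)·log₁₀(55.7/15.0) = -34.98 mV
ΔE = -34.98 − (-52.89) = 17.90 mV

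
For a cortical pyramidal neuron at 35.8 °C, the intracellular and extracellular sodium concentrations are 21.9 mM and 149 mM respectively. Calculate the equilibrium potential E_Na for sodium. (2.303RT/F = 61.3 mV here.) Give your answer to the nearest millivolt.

51 mV

E = (61.3/z) · log₁₀([Na⁺]_out/[Na⁺]_in) with z = +1.
= (61.3/1) · log₁₀(149/21.9) = 61.30 · log₁₀(6.804)
= 61.30 · (0.8327) = 51.05 mV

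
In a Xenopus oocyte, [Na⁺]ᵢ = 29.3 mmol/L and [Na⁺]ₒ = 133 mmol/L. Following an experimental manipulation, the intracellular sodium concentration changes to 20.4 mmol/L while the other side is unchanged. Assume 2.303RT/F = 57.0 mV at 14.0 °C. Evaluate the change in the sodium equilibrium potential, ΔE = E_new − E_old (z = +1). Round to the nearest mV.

9 mV

E_old = (57.0/1)·log₁₀(133/29.3) = 37.45 mV
E_new = (57.0/1)·log₁₀(133/20.4) = 46.41 mV
ΔE = 46.41 − (37.45) = 8.96 mV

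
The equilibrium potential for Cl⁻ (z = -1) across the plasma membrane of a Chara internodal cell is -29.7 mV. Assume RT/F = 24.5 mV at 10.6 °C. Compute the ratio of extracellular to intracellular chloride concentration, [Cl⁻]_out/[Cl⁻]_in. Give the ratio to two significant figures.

3.4

ln([out]/[in]) = E·z/(24.5) = -29.7 × -1 / 24.5 = 1.2122
[out]/[in] = e^(1.2122) = 3.361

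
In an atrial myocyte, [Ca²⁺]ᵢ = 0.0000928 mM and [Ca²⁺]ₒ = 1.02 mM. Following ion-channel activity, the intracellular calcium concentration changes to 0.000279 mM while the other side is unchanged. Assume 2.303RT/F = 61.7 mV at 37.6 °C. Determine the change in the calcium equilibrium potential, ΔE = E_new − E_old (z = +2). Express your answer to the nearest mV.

-15 mV

E_old = (61.7/2)·log₁₀(1.02/0.0000928) = 124.67 mV
E_new = (61.7/2)·log₁₀(1.02/0.000279) = 109.92 mV
ΔE = 109.92 − (124.67) = -14.75 mV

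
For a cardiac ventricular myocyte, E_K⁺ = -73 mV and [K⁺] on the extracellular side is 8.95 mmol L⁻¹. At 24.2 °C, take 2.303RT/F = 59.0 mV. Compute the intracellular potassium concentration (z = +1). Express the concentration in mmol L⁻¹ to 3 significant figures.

Nernst: E = (59.0/1) · log₁₀([out]/[in]), so log₁₀([out]/[in]) = -73.0 × 1 / 59.0 = -1.2373.
[out]/[in] = 10^(-1.2373) = 0.0579.
[in] = 8.95 / 0.0579 = 154.6 mmol L⁻¹.

155 mmol L⁻¹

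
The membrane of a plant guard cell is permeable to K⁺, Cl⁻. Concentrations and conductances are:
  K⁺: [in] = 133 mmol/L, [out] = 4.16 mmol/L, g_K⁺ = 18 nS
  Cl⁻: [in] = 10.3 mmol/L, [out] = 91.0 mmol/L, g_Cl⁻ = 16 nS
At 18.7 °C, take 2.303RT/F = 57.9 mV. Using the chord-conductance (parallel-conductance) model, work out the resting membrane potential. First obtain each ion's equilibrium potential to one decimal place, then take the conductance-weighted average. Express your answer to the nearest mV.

-72 mV

E_K⁺ = (57.9/1)·log₁₀(4.16/133) = -87.1 mV
E_Cl⁻ = (57.9/-1)·log₁₀(91.0/10.3) = -54.8 mV
Vm = (Σ gᵢEᵢ)/(Σ gᵢ) = (18·-87.1 + 16·-54.8) / (18 + 16)
= -2444.60 / 34 = -71.90 mV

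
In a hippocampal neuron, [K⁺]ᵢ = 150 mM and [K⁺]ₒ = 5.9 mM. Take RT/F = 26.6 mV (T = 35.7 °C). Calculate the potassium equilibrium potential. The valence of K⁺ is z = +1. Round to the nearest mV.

E = (26.6/z) · ln([K⁺]_out/[K⁺]_in) with z = +1.
= (26.6/1) · ln(5.9/150) = 26.60 · ln(0.03933)
= 26.60 · (-3.2357) = -86.07 mV

-86 mV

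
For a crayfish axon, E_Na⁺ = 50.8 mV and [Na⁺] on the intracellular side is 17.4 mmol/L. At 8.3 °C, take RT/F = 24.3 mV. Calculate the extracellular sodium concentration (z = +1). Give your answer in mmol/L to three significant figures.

141 mmol/L

Nernst: E = (24.3/1) · ln([out]/[in]), so ln([out]/[in]) = 50.8 × 1 / 24.3 = 2.0905.
[out]/[in] = e^(2.0905) = 8.089.
[out] = 8.089 × 17.4 = 140.8 mmol/L.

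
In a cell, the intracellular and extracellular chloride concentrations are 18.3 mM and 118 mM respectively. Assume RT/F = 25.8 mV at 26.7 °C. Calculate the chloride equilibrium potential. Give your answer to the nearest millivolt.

-48 mV

E = (25.8/z) · ln([Cl⁻]_out/[Cl⁻]_in) with z = -1.
For an anion, dividing by z = -1 reverses the sign.
= (25.8/-1) · ln(118/18.3) = -25.80 · ln(6.448)
= -25.80 · (1.8638) = -48.09 mV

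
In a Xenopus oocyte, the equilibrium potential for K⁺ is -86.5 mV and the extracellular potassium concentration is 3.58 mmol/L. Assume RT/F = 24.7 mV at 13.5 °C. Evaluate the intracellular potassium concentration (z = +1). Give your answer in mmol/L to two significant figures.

120 mmol/L

Nernst: E = (24.7/1) · ln([out]/[in]), so ln([out]/[in]) = -86.5 × 1 / 24.7 = -3.5020.
[out]/[in] = e^(-3.5020) = 0.03014.
[in] = 3.58 / 0.03014 = 118.8 mmol/L.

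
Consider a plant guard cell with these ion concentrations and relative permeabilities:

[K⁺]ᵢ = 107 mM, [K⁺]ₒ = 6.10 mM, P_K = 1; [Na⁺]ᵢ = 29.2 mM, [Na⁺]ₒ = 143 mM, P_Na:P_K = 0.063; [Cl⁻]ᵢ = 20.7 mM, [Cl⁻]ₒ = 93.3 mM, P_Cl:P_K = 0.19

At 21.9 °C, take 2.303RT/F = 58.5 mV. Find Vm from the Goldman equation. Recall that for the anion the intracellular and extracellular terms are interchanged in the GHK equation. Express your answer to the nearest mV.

-48 mV

Vm = 58.5 · log₁₀[(Σ P·[cation]ₒ + Σ P·[anion]ᵢ) / (Σ P·[cation]ᵢ + Σ P·[anion]ₒ)]
Numerator = 1×6.10 + 0.063×143 + 0.19×20.7 = 19.04
Denominator = 1×107 + 0.063×29.2 + 0.19×93.3 = 126.6
Vm = 58.5 · log₁₀(0.15045) = 58.5 × (-0.8226) = -48.12 mV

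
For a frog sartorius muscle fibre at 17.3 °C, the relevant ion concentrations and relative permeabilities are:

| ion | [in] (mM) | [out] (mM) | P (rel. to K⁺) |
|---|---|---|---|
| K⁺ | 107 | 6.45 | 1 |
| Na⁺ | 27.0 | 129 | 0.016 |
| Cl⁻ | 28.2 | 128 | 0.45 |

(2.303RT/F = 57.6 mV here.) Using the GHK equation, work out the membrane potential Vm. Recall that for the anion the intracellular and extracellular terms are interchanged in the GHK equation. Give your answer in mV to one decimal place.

-51.3 mV

Vm = 57.6 · log₁₀[(Σ P·[cation]ₒ + Σ P·[anion]ᵢ) / (Σ P·[cation]ᵢ + Σ P·[anion]ₒ)]
Numerator = 1×6.45 + 0.016×129 + 0.45×28.2 = 21.2
Denominator = 1×107 + 0.016×27.0 + 0.45×128 = 165
Vm = 57.6 · log₁₀(0.12848) = 57.6 × (-0.8912) = -51.33 mV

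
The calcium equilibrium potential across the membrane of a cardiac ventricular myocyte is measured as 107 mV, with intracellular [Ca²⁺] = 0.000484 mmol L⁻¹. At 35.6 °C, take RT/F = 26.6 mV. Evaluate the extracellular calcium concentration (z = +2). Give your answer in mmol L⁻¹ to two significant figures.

Nernst: E = (26.6/2) · ln([out]/[in]), so ln([out]/[in]) = 107.0 × 2 / 26.6 = 8.0451.
[out]/[in] = e^(8.0451) = 3119.
[out] = 3119 × 0.000484 = 1.509 mmol L⁻¹.

1.5 mmol L⁻¹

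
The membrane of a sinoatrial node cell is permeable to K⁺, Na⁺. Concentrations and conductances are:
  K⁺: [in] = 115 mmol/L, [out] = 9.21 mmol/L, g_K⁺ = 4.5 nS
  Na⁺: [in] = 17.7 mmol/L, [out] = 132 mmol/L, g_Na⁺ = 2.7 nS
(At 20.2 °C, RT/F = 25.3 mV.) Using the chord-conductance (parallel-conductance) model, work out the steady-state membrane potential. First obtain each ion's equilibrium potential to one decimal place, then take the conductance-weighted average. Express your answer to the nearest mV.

-21 mV

E_K⁺ = (25.3/1)·ln(9.21/115) = -63.9 mV
E_Na⁺ = (25.3/1)·ln(132/17.7) = 50.8 mV
Vm = (Σ gᵢEᵢ)/(Σ gᵢ) = (4.5·-63.9 + 2.7·50.8) / (4.5 + 2.7)
= -150.39 / 7.2 = -20.89 mV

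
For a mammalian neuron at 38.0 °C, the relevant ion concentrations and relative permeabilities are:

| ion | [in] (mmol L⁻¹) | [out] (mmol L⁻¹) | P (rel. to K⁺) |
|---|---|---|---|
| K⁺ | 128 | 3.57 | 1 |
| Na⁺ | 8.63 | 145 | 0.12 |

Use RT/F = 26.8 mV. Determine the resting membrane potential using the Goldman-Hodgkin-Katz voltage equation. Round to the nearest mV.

Vm = 26.8 · ln[(Σ P·[cation]ₒ + Σ P·[anion]ᵢ) / (Σ P·[cation]ᵢ + Σ P·[anion]ₒ)]
Numerator = 1×3.57 + 0.12×145 = 20.97
Denominator = 1×128 + 0.12×8.63 = 129
Vm = 26.8 · ln(0.16251) = 26.8 × (-1.8170) = -48.70 mV

-49 mV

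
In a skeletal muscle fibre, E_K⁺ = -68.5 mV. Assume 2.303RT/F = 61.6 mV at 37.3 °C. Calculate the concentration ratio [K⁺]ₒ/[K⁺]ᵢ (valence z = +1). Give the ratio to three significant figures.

log₁₀([out]/[in]) = E·z/(61.6) = -68.5 × 1 / 61.6 = -1.1120
[out]/[in] = 10^(-1.1120) = 0.07727

0.0773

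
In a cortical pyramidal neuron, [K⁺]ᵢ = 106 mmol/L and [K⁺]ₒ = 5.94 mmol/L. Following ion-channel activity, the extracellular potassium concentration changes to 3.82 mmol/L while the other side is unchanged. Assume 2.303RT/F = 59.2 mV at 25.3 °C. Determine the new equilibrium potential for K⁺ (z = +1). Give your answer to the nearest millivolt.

After the shift: [K⁺]_out = 3.82, [K⁺]_in = 106 mmol/L.
E_new = (59.2/1)·log₁₀(3.82/106) = 59.20 · (-1.4432) = -85.44 mV

-85 mV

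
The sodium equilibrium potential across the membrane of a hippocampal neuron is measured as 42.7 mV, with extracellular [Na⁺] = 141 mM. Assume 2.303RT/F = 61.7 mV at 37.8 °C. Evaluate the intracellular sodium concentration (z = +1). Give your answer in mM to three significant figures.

28.7 mM

Nernst: E = (61.7/1) · log₁₀([out]/[in]), so log₁₀([out]/[in]) = 42.7 × 1 / 61.7 = 0.6921.
[out]/[in] = 10^(0.6921) = 4.921.
[in] = 141 / 4.921 = 28.65 mM.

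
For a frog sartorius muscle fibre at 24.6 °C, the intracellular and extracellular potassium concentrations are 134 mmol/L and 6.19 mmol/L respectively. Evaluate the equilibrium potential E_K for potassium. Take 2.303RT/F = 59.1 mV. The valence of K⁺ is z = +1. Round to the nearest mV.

-79 mV

E = (59.1/z) · log₁₀([K⁺]_out/[K⁺]_in) with z = +1.
= (59.1/1) · log₁₀(6.19/134) = 59.10 · log₁₀(0.04619)
= 59.10 · (-1.3354) = -78.92 mV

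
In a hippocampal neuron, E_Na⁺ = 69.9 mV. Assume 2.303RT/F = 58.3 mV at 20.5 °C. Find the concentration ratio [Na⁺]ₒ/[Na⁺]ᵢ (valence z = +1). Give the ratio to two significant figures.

16

log₁₀([out]/[in]) = E·z/(58.3) = 69.9 × 1 / 58.3 = 1.1990
[out]/[in] = 10^(1.1990) = 15.81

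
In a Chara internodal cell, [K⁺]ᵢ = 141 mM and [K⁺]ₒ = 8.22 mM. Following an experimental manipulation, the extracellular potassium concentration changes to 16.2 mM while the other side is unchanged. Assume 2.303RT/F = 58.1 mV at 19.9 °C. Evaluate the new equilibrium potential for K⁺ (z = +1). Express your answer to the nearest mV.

After the shift: [K⁺]_out = 16.2, [K⁺]_in = 141 mM.
E_new = (58.1/1)·log₁₀(16.2/141) = 58.10 · (-0.9397) = -54.60 mV

-55 mV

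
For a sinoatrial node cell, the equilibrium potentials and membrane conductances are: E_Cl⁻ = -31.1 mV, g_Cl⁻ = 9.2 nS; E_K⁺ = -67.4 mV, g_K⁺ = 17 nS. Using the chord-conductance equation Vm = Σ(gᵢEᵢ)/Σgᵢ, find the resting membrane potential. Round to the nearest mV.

-55 mV

Σ gᵢEᵢ = 9.2·(-31.1) + 17·(-67.4) = -1431.92
Σ gᵢ = 9.2 + 17 = 26.2
Vm = -1431.92 / 26.2 = -54.65 mV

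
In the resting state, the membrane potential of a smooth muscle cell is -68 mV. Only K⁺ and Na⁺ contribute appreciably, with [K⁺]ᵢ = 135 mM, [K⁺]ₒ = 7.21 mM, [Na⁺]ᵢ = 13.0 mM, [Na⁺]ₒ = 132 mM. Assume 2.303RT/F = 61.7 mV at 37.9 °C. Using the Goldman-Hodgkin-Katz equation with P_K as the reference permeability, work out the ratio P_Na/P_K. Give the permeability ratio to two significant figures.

Let α = P_Na/P_K. GHK: Vm = 61.7·log₁₀[(Kₒ + α·Naₒ)/(Kᵢ + α·Naᵢ)].
10^(Vm/61.7) = 10^(-68.0/61.7) = 0.079048
So 0.079048·(Kᵢ + α·Naᵢ) = Kₒ + α·Naₒ → α = (0.079048·135.0 − 7.21) / (132.0 − 0.079048·13.0)
α = (10.67 − 7.21) / (132.0 − 1.028) = 3.462/131 = 0.02643

0.026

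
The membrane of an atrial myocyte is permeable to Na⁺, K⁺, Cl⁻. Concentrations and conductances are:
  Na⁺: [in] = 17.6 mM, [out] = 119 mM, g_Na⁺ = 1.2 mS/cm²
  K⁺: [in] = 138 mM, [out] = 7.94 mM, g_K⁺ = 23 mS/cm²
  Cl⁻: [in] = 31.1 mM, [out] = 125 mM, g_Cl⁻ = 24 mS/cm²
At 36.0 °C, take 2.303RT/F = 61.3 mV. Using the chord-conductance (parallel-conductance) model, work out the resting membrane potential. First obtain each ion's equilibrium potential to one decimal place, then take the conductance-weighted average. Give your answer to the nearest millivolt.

E_Na⁺ = (61.3/1)·log₁₀(119/17.6) = 50.9 mV
E_K⁺ = (61.3/1)·log₁₀(7.94/138) = -76.0 mV
E_Cl⁻ = (61.3/-1)·log₁₀(125/31.1) = -37.0 mV
Vm = (Σ gᵢEᵢ)/(Σ gᵢ) = (1.2·50.9 + 23·-76.0 + 24·-37.0) / (1.2 + 23 + 24)
= -2574.92 / 48.2 = -53.42 mV

-53 mV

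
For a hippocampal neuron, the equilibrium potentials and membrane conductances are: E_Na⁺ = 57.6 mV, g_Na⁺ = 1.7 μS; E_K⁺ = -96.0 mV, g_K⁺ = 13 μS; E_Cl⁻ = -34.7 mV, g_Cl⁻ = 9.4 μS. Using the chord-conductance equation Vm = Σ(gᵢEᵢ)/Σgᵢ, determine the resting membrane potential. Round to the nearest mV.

-61 mV

Σ gᵢEᵢ = 1.7·(57.6) + 13·(-96.0) + 9.4·(-34.7) = -1476.26
Σ gᵢ = 1.7 + 13 + 9.4 = 24.1
Vm = -1476.26 / 24.1 = -61.26 mV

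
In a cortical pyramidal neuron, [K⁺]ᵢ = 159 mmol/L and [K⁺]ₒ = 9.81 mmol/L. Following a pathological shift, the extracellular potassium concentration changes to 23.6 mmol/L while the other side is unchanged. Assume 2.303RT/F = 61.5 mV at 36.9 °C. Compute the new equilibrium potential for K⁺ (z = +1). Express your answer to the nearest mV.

After the shift: [K⁺]_out = 23.6, [K⁺]_in = 159 mmol/L.
E_new = (61.5/1)·log₁₀(23.6/159) = 61.50 · (-0.8285) = -50.95 mV

-51 mV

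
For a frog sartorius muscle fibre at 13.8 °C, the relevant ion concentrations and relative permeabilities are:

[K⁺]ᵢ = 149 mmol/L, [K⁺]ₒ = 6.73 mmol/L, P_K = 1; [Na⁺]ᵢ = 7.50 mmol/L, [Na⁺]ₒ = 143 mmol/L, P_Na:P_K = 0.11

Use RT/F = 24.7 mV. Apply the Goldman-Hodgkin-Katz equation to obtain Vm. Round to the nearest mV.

-47 mV

Vm = 24.7 · ln[(Σ P·[cation]ₒ + Σ P·[anion]ᵢ) / (Σ P·[cation]ᵢ + Σ P·[anion]ₒ)]
Numerator = 1×6.73 + 0.11×143 = 22.46
Denominator = 1×149 + 0.11×7.50 = 149.8
Vm = 24.7 · ln(0.14991) = 24.7 × (-1.8977) = -46.87 mV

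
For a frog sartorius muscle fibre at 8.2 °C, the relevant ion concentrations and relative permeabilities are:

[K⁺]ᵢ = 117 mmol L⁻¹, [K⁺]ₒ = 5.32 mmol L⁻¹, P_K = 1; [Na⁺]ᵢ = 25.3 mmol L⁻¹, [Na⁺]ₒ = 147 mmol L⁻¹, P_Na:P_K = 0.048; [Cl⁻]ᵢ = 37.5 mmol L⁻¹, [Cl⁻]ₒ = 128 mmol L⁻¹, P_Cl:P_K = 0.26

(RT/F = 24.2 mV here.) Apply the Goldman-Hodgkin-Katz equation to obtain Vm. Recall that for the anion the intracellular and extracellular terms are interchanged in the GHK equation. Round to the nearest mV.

-47 mV

Vm = 24.2 · ln[(Σ P·[cation]ₒ + Σ P·[anion]ᵢ) / (Σ P·[cation]ᵢ + Σ P·[anion]ₒ)]
Numerator = 1×5.32 + 0.048×147 + 0.26×37.5 = 22.13
Denominator = 1×117 + 0.048×25.3 + 0.26×128 = 151.5
Vm = 24.2 · ln(0.14605) = 24.2 × (-1.9238) = -46.56 mV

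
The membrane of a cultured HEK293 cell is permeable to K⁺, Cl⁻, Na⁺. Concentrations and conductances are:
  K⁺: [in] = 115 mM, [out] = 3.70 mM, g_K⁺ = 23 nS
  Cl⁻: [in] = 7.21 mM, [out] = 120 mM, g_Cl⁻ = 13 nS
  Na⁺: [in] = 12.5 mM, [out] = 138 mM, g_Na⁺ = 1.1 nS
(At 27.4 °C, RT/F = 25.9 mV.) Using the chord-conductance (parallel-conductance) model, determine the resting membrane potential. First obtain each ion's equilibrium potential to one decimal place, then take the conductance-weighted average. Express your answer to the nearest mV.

E_K⁺ = (25.9/1)·ln(3.70/115) = -89.0 mV
E_Cl⁻ = (25.9/-1)·ln(120/7.21) = -72.8 mV
E_Na⁺ = (25.9/1)·ln(138/12.5) = 62.2 mV
Vm = (Σ gᵢEᵢ)/(Σ gᵢ) = (23·-89.0 + 13·-72.8 + 1.1·62.2) / (23 + 13 + 1.1)
= -2924.98 / 37.1 = -78.84 mV

-79 mV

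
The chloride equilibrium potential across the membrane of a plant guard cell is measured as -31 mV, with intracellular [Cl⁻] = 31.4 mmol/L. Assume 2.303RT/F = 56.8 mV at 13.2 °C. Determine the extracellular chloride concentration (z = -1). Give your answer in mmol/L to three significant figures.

110 mmol/L

Nernst: E = (56.8/-1) · log₁₀([out]/[in]), so log₁₀([out]/[in]) = -31.0 × -1 / 56.8 = 0.5458.
[out]/[in] = 10^(0.5458) = 3.514.
[out] = 3.514 × 31.4 = 110.3 mmol/L.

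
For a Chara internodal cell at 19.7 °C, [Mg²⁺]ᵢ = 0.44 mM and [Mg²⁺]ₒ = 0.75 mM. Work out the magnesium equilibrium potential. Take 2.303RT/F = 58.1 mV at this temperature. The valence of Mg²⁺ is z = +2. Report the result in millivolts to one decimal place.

6.7 mV

E = (58.1/z) · log₁₀([Mg²⁺]_out/[Mg²⁺]_in) with z = +2.
= (58.1/2) · log₁₀(0.75/0.44) = 29.05 · log₁₀(1.705)
= 29.05 · (0.2316) = 6.73 mV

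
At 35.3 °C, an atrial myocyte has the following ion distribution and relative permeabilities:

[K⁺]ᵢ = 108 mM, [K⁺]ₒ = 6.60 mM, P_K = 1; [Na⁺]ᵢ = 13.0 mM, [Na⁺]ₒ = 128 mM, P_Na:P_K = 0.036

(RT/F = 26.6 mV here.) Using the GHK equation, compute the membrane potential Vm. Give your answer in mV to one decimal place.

Vm = 26.6 · ln[(Σ P·[cation]ₒ + Σ P·[anion]ᵢ) / (Σ P·[cation]ᵢ + Σ P·[anion]ₒ)]
Numerator = 1×6.60 + 0.036×128 = 11.21
Denominator = 1×108 + 0.036×13.0 = 108.5
Vm = 26.6 · ln(0.10333) = 26.6 × (-2.2698) = -60.38 mV

-60.4 mV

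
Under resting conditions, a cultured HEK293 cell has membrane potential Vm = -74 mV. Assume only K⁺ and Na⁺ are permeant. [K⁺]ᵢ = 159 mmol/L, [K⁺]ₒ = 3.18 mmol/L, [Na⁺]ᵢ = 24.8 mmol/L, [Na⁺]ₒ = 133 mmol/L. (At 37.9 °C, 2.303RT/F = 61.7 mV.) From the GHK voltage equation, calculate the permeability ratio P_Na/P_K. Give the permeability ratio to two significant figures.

Let α = P_Na/P_K. GHK: Vm = 61.7·log₁₀[(Kₒ + α·Naₒ)/(Kᵢ + α·Naᵢ)].
10^(Vm/61.7) = 10^(-74.0/61.7) = 0.06319
So 0.06319·(Kᵢ + α·Naᵢ) = Kₒ + α·Naₒ → α = (0.06319·159.0 − 3.18) / (133.0 − 0.06319·24.8)
α = (10.05 − 3.18) / (133.0 − 1.567) = 6.867/131.4 = 0.05225

0.052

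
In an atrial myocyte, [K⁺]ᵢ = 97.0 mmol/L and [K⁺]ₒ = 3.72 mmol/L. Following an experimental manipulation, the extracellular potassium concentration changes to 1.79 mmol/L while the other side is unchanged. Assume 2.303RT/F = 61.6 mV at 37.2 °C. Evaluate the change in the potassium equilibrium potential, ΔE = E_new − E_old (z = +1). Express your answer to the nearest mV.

-20 mV

E_old = (61.6/1)·log₁₀(3.72/97.0) = -87.24 mV
E_new = (61.6/1)·log₁₀(1.79/97.0) = -106.81 mV
ΔE = -106.81 − (-87.24) = -19.57 mV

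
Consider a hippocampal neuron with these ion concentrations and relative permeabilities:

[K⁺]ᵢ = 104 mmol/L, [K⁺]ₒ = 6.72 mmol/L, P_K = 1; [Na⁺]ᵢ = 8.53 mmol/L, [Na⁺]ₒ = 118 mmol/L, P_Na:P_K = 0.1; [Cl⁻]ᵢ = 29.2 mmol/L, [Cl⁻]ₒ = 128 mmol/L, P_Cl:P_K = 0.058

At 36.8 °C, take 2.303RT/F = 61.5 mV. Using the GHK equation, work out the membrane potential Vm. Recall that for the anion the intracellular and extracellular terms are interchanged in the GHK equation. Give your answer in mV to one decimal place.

Vm = 61.5 · log₁₀[(Σ P·[cation]ₒ + Σ P·[anion]ᵢ) / (Σ P·[cation]ᵢ + Σ P·[anion]ₒ)]
Numerator = 1×6.72 + 0.1×118 + 0.058×29.2 = 20.21
Denominator = 1×104 + 0.1×8.53 + 0.058×128 = 112.3
Vm = 61.5 · log₁₀(0.18003) = 61.5 × (-0.7446) = -45.80 mV

-45.8 mV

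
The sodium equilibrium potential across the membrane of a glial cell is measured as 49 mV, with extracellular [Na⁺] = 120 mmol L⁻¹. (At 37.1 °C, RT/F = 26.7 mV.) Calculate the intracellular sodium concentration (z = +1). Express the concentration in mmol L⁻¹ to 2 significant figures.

19 mmol L⁻¹

Nernst: E = (26.7/1) · ln([out]/[in]), so ln([out]/[in]) = 49.0 × 1 / 26.7 = 1.8352.
[out]/[in] = e^(1.8352) = 6.266.
[in] = 120 / 6.266 = 19.15 mmol L⁻¹.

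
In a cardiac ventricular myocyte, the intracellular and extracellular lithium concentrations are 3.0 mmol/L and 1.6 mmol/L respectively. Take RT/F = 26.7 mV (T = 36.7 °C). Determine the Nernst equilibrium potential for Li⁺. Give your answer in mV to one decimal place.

-16.8 mV

E = (26.7/z) · ln([Li⁺]_out/[Li⁺]_in) with z = +1.
= (26.7/1) · ln(1.6/3.0) = 26.70 · ln(0.5333)
= 26.70 · (-0.6286) = -16.78 mV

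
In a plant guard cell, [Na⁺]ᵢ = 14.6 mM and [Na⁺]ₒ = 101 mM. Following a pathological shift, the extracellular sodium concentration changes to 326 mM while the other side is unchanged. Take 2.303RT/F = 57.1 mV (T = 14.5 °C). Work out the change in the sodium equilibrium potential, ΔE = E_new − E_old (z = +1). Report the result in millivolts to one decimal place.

29.1 mV

E_old = (57.1/1)·log₁₀(101/14.6) = 47.96 mV
E_new = (57.1/1)·log₁₀(326/14.6) = 77.02 mV
ΔE = 77.02 − (47.96) = 29.06 mV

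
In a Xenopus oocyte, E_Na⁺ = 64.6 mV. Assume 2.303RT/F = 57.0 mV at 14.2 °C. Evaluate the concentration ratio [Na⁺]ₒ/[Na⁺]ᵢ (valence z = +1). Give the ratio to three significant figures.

13.6

log₁₀([out]/[in]) = E·z/(57.0) = 64.6 × 1 / 57.0 = 1.1333
[out]/[in] = 10^(1.1333) = 13.59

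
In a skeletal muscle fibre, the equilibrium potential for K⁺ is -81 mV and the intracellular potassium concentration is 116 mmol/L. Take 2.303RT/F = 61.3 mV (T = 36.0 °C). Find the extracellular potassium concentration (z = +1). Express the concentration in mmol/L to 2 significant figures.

Nernst: E = (61.3/1) · log₁₀([out]/[in]), so log₁₀([out]/[in]) = -81.0 × 1 / 61.3 = -1.3214.
[out]/[in] = 10^(-1.3214) = 0.04771.
[out] = 0.04771 × 116 = 5.535 mmol/L.

5.5 mmol/L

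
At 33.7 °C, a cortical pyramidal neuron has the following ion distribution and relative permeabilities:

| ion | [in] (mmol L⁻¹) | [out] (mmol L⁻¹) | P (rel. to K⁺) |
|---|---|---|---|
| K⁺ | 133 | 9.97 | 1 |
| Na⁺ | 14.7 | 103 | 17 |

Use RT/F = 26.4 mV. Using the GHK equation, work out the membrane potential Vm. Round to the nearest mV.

Vm = 26.4 · ln[(Σ P·[cation]ₒ + Σ P·[anion]ᵢ) / (Σ P·[cation]ᵢ + Σ P·[anion]ₒ)]
Numerator = 1×9.97 + 17×103 = 1761
Denominator = 1×133 + 17×14.7 = 382.9
Vm = 26.4 · ln(4.599) = 26.4 × (1.5258) = 40.28 mV

40 mV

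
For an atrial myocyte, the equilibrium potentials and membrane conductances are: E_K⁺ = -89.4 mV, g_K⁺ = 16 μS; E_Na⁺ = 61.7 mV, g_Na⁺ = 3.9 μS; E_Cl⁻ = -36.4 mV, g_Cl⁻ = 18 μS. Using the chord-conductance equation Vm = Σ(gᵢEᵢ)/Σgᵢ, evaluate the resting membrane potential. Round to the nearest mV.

-49 mV

Σ gᵢEᵢ = 16·(-89.4) + 3.9·(61.7) + 18·(-36.4) = -1844.97
Σ gᵢ = 16 + 3.9 + 18 = 37.9
Vm = -1844.97 / 37.9 = -48.68 mV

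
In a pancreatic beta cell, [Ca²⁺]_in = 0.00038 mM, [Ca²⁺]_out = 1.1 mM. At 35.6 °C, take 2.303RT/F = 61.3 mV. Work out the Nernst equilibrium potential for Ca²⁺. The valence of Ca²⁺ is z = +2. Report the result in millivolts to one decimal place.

E = (61.3/z) · log₁₀([Ca²⁺]_out/[Ca²⁺]_in) with z = +2.
= (61.3/2) · log₁₀(1.1/0.00038) = 30.65 · log₁₀(2895)
= 30.65 · (3.4616) = 106.10 mV

106.1 mV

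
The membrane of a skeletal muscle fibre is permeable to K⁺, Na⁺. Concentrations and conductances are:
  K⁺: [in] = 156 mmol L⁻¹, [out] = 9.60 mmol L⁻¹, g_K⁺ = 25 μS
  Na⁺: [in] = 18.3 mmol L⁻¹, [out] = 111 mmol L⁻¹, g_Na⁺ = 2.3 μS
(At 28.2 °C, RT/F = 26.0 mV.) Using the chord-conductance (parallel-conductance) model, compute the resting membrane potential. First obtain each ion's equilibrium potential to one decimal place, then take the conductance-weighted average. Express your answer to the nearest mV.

E_K⁺ = (26.0/1)·ln(9.60/156) = -72.5 mV
E_Na⁺ = (26.0/1)·ln(111/18.3) = 46.9 mV
Vm = (Σ gᵢEᵢ)/(Σ gᵢ) = (25·-72.5 + 2.3·46.9) / (25 + 2.3)
= -1704.63 / 27.3 = -62.44 mV

-62 mV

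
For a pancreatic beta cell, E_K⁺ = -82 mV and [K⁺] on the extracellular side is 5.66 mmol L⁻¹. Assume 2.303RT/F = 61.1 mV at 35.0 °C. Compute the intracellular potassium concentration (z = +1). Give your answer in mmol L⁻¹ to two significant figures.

Nernst: E = (61.1/1) · log₁₀([out]/[in]), so log₁₀([out]/[in]) = -82.0 × 1 / 61.1 = -1.3421.
[out]/[in] = 10^(-1.3421) = 0.04549.
[in] = 5.66 / 0.04549 = 124.4 mmol L⁻¹.

120 mmol L⁻¹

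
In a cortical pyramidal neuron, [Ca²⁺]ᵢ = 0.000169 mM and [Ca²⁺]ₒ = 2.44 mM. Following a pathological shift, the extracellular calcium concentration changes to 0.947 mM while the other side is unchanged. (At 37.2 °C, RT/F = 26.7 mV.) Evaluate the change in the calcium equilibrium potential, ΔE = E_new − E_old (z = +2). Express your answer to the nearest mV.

E_old = (26.7/2)·ln(2.44/0.000169) = 127.86 mV
E_new = (26.7/2)·ln(0.947/0.000169) = 115.23 mV
ΔE = 115.23 − (127.86) = -12.64 mV

-13 mV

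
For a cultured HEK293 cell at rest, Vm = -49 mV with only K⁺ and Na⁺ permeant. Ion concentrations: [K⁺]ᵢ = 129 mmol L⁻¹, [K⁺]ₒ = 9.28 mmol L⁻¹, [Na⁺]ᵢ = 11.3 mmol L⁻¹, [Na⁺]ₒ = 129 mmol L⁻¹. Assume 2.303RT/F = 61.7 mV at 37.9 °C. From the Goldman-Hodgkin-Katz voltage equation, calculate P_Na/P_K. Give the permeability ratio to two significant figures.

0.090

Let α = P_Na/P_K. GHK: Vm = 61.7·log₁₀[(Kₒ + α·Naₒ)/(Kᵢ + α·Naᵢ)].
10^(Vm/61.7) = 10^(-49.0/61.7) = 0.16063
So 0.16063·(Kᵢ + α·Naᵢ) = Kₒ + α·Naₒ → α = (0.16063·129.0 − 9.28) / (129.0 − 0.16063·11.3)
α = (20.72 − 9.28) / (129.0 − 1.815) = 11.44/127.2 = 0.08996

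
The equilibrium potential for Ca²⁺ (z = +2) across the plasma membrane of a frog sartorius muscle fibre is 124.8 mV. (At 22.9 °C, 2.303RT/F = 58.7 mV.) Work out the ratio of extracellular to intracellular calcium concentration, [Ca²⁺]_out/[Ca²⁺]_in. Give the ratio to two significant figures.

18000

log₁₀([out]/[in]) = E·z/(58.7) = 124.8 × 2 / 58.7 = 4.2521
[out]/[in] = 10^(4.2521) = 1.787e+04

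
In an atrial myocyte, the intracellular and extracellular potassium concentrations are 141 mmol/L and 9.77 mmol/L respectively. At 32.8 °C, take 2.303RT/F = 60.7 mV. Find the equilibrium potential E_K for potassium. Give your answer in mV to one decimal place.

-70.4 mV

E = (60.7/z) · log₁₀([K⁺]_out/[K⁺]_in) with z = +1.
= (60.7/1) · log₁₀(9.77/141) = 60.70 · log₁₀(0.06929)
= 60.70 · (-1.1593) = -70.37 mV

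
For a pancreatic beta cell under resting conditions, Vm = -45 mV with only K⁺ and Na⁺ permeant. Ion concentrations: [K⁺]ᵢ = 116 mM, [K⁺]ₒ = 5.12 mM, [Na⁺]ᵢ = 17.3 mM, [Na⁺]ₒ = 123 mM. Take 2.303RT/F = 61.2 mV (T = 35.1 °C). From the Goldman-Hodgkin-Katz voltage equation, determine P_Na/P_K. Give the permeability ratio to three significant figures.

0.135

Let α = P_Na/P_K. GHK: Vm = 61.2·log₁₀[(Kₒ + α·Naₒ)/(Kᵢ + α·Naᵢ)].
10^(Vm/61.2) = 10^(-45.0/61.2) = 0.18395
So 0.18395·(Kᵢ + α·Naᵢ) = Kₒ + α·Naₒ → α = (0.18395·116.0 − 5.12) / (123.0 − 0.18395·17.3)
α = (21.34 − 5.12) / (123.0 − 3.182) = 16.22/119.8 = 0.1354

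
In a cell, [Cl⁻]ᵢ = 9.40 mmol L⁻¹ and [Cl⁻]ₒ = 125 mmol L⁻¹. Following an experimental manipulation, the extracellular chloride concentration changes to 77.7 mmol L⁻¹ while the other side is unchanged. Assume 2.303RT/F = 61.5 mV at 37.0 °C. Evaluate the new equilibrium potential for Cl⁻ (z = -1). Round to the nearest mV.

-56 mV

After the shift: [Cl⁻]_out = 77.7, [Cl⁻]_in = 9.40 mmol L⁻¹.
E_new = (61.5/-1)·log₁₀(77.7/9.40) = -61.50 · (0.9173) = -56.41 mV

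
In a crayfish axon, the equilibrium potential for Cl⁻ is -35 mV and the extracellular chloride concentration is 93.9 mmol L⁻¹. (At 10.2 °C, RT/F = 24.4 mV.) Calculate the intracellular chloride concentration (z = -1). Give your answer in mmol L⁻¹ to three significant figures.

Nernst: E = (24.4/-1) · ln([out]/[in]), so ln([out]/[in]) = -35.0 × -1 / 24.4 = 1.4344.
[out]/[in] = e^(1.4344) = 4.197.
[in] = 93.9 / 4.197 = 22.37 mmol L⁻¹.

22.4 mmol L⁻¹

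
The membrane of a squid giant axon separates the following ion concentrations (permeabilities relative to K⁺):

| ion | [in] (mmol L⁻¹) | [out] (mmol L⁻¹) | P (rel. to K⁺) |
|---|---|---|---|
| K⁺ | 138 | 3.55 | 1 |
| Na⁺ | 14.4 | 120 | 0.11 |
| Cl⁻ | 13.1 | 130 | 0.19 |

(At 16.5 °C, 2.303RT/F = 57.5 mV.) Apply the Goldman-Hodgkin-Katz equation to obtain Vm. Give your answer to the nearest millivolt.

Vm = 57.5 · log₁₀[(Σ P·[cation]ₒ + Σ P·[anion]ᵢ) / (Σ P·[cation]ᵢ + Σ P·[anion]ₒ)]
Numerator = 1×3.55 + 0.11×120 + 0.19×13.1 = 19.24
Denominator = 1×138 + 0.11×14.4 + 0.19×130 = 164.3
Vm = 57.5 · log₁₀(0.11711) = 57.5 × (-0.9314) = -53.56 mV

-54 mV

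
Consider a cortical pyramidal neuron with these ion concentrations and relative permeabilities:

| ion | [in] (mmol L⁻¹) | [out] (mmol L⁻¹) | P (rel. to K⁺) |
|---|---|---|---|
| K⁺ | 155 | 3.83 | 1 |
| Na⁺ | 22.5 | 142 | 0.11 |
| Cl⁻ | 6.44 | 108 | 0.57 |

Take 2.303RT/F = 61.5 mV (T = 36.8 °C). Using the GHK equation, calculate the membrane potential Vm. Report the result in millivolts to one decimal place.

-60.1 mV

Vm = 61.5 · log₁₀[(Σ P·[cation]ₒ + Σ P·[anion]ᵢ) / (Σ P·[cation]ᵢ + Σ P·[anion]ₒ)]
Numerator = 1×3.83 + 0.11×142 + 0.57×6.44 = 23.12
Denominator = 1×155 + 0.11×22.5 + 0.57×108 = 219
Vm = 61.5 · log₁₀(0.10556) = 61.5 × (-0.9765) = -60.06 mV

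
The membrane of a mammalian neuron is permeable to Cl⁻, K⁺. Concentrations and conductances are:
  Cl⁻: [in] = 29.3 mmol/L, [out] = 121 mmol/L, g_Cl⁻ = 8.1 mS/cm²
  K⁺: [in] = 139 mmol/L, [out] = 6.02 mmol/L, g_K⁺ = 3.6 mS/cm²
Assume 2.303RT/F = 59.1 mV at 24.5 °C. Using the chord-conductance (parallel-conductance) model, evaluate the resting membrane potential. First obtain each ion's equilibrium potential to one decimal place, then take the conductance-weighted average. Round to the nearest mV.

-50 mV

E_Cl⁻ = (59.1/-1)·log₁₀(121/29.3) = -36.4 mV
E_K⁺ = (59.1/1)·log₁₀(6.02/139) = -80.6 mV
Vm = (Σ gᵢEᵢ)/(Σ gᵢ) = (8.1·-36.4 + 3.6·-80.6) / (8.1 + 3.6)
= -585.00 / 11.7 = -50.00 mV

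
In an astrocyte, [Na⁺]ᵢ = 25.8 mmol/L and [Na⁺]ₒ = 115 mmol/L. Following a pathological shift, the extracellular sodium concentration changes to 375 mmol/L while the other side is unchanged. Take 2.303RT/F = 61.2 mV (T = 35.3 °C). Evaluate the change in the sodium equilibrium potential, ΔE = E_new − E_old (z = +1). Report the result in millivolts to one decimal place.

E_old = (61.2/1)·log₁₀(115/25.8) = 39.72 mV
E_new = (61.2/1)·log₁₀(375/25.8) = 71.14 mV
ΔE = 71.14 − (39.72) = 31.42 mV

31.4 mV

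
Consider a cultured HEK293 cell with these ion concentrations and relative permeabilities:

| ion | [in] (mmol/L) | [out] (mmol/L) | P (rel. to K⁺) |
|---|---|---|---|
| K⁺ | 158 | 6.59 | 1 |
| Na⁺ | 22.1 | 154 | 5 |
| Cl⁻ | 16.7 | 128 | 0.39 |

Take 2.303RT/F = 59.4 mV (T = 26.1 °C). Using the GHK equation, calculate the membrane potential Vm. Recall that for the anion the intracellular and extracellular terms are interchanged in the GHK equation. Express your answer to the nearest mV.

23 mV

Vm = 59.4 · log₁₀[(Σ P·[cation]ₒ + Σ P·[anion]ᵢ) / (Σ P·[cation]ᵢ + Σ P·[anion]ₒ)]
Numerator = 1×6.59 + 5×154 + 0.39×16.7 = 783.1
Denominator = 1×158 + 5×22.1 + 0.39×128 = 318.4
Vm = 59.4 · log₁₀(2.4593) = 59.4 × (0.3908) = 23.21 mV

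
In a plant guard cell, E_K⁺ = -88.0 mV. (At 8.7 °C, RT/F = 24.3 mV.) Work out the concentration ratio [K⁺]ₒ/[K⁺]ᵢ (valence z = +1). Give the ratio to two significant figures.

0.027

ln([out]/[in]) = E·z/(24.3) = -88.0 × 1 / 24.3 = -3.6214
[out]/[in] = e^(-3.6214) = 0.02675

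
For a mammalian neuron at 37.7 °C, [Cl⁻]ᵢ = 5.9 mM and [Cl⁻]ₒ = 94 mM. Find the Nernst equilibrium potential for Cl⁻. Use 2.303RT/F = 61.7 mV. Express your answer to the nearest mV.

-74 mV

E = (61.7/z) · log₁₀([Cl⁻]_out/[Cl⁻]_in) with z = -1.
For an anion, dividing by z = -1 reverses the sign.
= (61.7/-1) · log₁₀(94/5.9) = -61.70 · log₁₀(15.93)
= -61.70 · (1.2023) = -74.18 mV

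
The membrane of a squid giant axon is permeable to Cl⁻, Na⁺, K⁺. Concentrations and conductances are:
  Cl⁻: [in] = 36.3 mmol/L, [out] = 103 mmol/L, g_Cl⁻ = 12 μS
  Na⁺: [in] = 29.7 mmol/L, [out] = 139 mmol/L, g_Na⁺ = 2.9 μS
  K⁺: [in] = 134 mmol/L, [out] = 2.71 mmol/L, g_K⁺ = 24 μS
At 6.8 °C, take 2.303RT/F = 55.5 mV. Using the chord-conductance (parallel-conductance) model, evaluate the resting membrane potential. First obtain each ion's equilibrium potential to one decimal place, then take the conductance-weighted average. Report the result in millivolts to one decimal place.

E_Cl⁻ = (55.5/-1)·log₁₀(103/36.3) = -25.1 mV
E_Na⁺ = (55.5/1)·log₁₀(139/29.7) = 37.2 mV
E_K⁺ = (55.5/1)·log₁₀(2.71/134) = -94.0 mV
Vm = (Σ gᵢEᵢ)/(Σ gᵢ) = (12·-25.1 + 2.9·37.2 + 24·-94.0) / (12 + 2.9 + 24)
= -2449.32 / 38.9 = -62.96 mV

-63.0 mV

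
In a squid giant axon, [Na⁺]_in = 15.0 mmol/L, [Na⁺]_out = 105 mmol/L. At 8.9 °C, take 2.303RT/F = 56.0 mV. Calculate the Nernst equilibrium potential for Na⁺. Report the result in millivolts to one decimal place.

47.3 mV

E = (56.0/z) · log₁₀([Na⁺]_out/[Na⁺]_in) with z = +1.
= (56.0/1) · log₁₀(105/15.0) = 56.00 · log₁₀(7)
= 56.00 · (0.8451) = 47.33 mV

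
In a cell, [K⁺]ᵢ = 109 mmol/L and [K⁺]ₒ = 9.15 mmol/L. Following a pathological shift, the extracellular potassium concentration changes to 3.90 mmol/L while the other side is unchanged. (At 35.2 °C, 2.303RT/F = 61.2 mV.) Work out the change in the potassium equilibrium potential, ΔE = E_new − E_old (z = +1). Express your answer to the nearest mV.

E_old = (61.2/1)·log₁₀(9.15/109) = -65.85 mV
E_new = (61.2/1)·log₁₀(3.90/109) = -88.52 mV
ΔE = -88.52 − (-65.85) = -22.67 mV

-23 mV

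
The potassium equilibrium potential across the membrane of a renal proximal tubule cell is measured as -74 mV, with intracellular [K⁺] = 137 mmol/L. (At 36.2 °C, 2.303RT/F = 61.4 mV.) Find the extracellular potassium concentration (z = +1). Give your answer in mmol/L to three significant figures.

8.54 mmol/L

Nernst: E = (61.4/1) · log₁₀([out]/[in]), so log₁₀([out]/[in]) = -74.0 × 1 / 61.4 = -1.2052.
[out]/[in] = 10^(-1.2052) = 0.06234.
[out] = 0.06234 × 137 = 8.541 mmol/L.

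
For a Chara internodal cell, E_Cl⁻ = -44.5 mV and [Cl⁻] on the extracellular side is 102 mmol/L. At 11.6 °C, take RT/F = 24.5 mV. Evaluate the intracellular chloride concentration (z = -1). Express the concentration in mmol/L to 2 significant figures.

17 mmol/L

Nernst: E = (24.5/-1) · ln([out]/[in]), so ln([out]/[in]) = -44.5 × -1 / 24.5 = 1.8163.
[out]/[in] = e^(1.8163) = 6.149.
[in] = 102 / 6.149 = 16.59 mmol/L.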